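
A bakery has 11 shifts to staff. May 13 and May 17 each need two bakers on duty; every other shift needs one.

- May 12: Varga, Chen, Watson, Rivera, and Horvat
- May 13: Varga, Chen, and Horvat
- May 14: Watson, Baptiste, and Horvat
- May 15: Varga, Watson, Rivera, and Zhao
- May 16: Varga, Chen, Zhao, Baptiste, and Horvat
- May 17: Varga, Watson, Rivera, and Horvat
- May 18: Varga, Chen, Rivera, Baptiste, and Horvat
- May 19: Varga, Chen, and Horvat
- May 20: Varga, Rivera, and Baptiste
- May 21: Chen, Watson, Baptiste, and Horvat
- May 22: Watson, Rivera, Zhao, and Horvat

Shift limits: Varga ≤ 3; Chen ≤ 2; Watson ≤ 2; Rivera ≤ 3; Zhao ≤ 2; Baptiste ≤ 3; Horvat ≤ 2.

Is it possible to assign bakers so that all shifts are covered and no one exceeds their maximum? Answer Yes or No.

One valid schedule: May 12→Rivera, May 13→Varga+Chen, May 14→Watson, May 15→Watson, May 16→Zhao, May 17→Rivera+Horvat, May 18→Baptiste, May 19→Varga, May 20→Varga, May 21→Chen, May 22→Rivera.
Loads: Varga 3/3, Chen 2/2, Watson 2/2, Rivera 3/3, Zhao 1/2, Baptiste 1/3, Horvat 1/2 — all within limits.

Yes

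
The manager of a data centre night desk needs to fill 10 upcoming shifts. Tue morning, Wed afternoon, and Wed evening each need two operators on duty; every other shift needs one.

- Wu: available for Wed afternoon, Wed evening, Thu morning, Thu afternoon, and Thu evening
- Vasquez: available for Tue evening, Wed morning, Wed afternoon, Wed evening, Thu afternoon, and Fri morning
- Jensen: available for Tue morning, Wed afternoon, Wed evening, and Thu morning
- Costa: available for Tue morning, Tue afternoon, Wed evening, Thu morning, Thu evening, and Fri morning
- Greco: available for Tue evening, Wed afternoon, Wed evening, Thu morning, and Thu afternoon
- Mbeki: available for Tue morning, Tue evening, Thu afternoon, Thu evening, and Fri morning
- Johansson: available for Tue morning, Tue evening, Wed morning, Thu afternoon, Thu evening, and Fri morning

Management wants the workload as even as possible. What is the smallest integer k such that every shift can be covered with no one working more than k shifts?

2

With 7 operators and 13 worker-slots to fill, someone must work at least ⌈13/7⌉ = 2 shifts, so k ≥ 2.
k = 2 works: Tue morning→Mbeki+Johansson, Tue afternoon→Costa, Tue evening→Vasquez, Wed morning→Vasquez, Wed afternoon→Jensen+Greco, Wed evening→Jensen+Greco, Thu morning→Wu, Thu afternoon→Mbeki, Thu evening→Wu, Fri morning→Costa.
Loads: Wu 2, Vasquez 2, Jensen 2, Costa 2, Greco 2, Mbeki 2, Johansson 1 — all ≤ 2.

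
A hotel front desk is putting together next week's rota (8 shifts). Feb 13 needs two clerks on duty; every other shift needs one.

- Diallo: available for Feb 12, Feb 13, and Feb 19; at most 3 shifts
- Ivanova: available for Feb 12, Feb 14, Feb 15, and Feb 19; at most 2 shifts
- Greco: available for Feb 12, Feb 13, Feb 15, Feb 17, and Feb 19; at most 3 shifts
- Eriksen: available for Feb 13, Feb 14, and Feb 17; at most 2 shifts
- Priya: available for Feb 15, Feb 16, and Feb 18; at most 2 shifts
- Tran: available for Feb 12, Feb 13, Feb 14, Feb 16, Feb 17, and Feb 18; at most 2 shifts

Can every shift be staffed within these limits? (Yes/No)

One valid schedule: Feb 12→Diallo, Feb 13→Diallo+Greco, Feb 14→Ivanova, Feb 15→Ivanova, Feb 16→Priya, Feb 17→Greco, Feb 18→Priya, Feb 19→Diallo.
Loads: Diallo 3/3, Ivanova 2/2, Greco 2/3, Eriksen 0/2, Priya 2/2, Tran 0/2 — all within limits.

Yes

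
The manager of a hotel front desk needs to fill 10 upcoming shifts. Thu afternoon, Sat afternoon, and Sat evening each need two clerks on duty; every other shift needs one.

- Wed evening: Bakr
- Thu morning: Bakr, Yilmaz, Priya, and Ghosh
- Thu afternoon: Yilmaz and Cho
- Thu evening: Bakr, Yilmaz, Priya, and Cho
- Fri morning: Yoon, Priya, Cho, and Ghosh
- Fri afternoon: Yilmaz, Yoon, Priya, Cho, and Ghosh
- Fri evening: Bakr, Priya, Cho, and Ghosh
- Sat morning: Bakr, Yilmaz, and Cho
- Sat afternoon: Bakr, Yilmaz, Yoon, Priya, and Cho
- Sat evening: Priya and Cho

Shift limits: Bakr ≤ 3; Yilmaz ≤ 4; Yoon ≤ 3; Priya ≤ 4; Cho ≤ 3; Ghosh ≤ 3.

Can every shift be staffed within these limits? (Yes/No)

Wed evening can only be covered by Bakr, so that assignment is forced.
Thu afternoon can only be covered by Yilmaz and Cho, so that assignment is forced.
Sat evening can only be covered by Priya and Cho, so that assignment is forced.
One valid schedule: Wed evening→Bakr, Thu morning→Bakr, Thu afternoon→Yilmaz+Cho, Thu evening→Yilmaz, Fri morning→Yoon, Fri afternoon→Yilmaz, Fri evening→Priya, Sat morning→Bakr, Sat afternoon→Yilmaz+Yoon, Sat evening→Priya+Cho.
Loads: Bakr 3/3, Yilmaz 4/4, Yoon 2/3, Priya 2/4, Cho 2/3, Ghosh 0/3 — all within limits.

Yes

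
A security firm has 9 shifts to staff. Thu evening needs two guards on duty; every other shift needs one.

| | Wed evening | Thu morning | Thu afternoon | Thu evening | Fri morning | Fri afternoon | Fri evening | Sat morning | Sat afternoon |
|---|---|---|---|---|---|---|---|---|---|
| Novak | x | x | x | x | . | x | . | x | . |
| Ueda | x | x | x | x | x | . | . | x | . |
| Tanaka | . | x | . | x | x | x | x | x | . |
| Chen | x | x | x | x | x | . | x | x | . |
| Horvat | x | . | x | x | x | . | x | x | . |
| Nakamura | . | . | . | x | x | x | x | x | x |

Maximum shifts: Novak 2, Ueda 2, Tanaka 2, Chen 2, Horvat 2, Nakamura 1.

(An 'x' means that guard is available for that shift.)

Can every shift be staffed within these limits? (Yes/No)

Yes

Sat afternoon can only be covered by Nakamura, so that assignment is forced.
One valid schedule: Wed evening→Novak, Thu morning→Ueda, Thu afternoon→Ueda, Thu evening→Chen+Horvat, Fri morning→Tanaka, Fri afternoon→Novak, Fri evening→Tanaka, Sat morning→Chen, Sat afternoon→Nakamura.
Loads: Novak 2/2, Ueda 2/2, Tanaka 2/2, Chen 2/2, Horvat 1/2, Nakamura 1/1 — all within limits.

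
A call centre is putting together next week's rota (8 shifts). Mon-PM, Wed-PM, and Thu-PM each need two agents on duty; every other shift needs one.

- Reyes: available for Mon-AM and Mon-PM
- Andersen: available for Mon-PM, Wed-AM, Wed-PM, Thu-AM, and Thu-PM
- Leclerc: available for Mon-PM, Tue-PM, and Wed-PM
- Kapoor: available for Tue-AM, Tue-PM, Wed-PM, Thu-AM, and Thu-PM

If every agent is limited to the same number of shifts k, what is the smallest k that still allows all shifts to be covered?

3

With 4 agents and 11 worker-slots to fill, someone must work at least ⌈11/4⌉ = 3 shifts, so k ≥ 3.
k = 3 works: Mon-AM→Reyes, Mon-PM→Reyes+Leclerc, Tue-AM→Kapoor, Tue-PM→Leclerc, Wed-AM→Andersen, Wed-PM→Leclerc+Kapoor, Thu-AM→Andersen, Thu-PM→Andersen+Kapoor.
Loads: Reyes 2, Andersen 3, Leclerc 3, Kapoor 3 — all ≤ 3.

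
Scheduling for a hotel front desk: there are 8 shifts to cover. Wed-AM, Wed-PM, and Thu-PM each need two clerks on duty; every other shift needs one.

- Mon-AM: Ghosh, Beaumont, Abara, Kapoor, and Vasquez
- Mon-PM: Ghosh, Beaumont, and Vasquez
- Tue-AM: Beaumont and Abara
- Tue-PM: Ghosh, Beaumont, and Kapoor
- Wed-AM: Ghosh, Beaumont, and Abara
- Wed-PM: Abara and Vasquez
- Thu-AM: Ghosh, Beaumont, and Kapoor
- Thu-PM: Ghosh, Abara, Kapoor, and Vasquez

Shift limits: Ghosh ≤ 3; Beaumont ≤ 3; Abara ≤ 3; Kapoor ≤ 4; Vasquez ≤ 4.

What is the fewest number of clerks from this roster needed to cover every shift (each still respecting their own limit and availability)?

4

11 slots to fill and no one can take more than 4, so at least ⌈11/4⌉ = 3 clerks are needed.
No set of 3 clerks can cover every shift (each such set leaves at least one shift with no one available or exceeds a cap).
Ghosh, Beaumont, Abara, and Vasquez alone can cover everything: Mon-AM→Beaumont, Mon-PM→Ghosh, Tue-AM→Beaumont, Tue-PM→Ghosh, Wed-AM→Beaumont+Abara, Wed-PM→Abara+Vasquez, Thu-AM→Ghosh, Thu-PM→Abara+Vasquez.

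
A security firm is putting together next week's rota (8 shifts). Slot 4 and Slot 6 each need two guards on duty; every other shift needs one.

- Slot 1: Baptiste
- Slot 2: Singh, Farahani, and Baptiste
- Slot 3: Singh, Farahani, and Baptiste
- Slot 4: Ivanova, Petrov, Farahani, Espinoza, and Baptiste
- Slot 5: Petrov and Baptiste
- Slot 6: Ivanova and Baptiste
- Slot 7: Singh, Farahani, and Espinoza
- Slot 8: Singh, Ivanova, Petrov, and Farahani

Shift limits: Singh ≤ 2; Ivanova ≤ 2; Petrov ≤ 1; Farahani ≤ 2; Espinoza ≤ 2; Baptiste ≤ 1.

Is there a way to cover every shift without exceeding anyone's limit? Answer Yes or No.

No

Total capacity is 10 and 10 slots are needed, so capacity alone doesn't rule it out.
Shifts {Slot 1, Slot 6} need 3 worker-slots in total, but the guards available for any of those shifts (Ivanova and Baptiste) can supply at most 2 among them. So no valid schedule exists.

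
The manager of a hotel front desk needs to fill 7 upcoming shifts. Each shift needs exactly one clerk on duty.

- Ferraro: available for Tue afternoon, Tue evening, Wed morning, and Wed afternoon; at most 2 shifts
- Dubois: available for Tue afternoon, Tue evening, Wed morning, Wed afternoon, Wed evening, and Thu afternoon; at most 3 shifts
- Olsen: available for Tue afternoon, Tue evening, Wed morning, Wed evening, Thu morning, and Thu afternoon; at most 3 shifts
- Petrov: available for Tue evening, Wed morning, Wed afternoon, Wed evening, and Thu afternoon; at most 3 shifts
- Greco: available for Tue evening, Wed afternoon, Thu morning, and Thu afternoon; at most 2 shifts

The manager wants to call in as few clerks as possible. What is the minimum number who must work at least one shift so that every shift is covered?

7 slots to fill and no one can take more than 3, so at least ⌈7/3⌉ = 3 clerks are needed.
Ferraro, Dubois, and Olsen alone can cover everything: Tue afternoon→Ferraro, Tue evening→Dubois, Wed morning→Olsen, Wed afternoon→Ferraro, Wed evening→Dubois, Thu morning→Olsen, Thu afternoon→Dubois.

3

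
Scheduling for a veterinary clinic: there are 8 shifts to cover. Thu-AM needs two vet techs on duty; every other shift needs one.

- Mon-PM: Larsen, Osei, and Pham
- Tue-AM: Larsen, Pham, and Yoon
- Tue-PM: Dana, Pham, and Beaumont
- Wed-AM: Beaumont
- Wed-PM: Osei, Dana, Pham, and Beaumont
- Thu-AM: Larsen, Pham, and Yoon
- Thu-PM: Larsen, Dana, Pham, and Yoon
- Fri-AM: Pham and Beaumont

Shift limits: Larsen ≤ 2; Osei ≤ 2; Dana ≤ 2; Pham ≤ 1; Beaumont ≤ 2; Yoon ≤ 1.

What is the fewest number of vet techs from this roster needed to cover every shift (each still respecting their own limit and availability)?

5

9 slots to fill and no one can take more than 2, so at least ⌈9/2⌉ = 5 vet techs are needed.
Larsen, Osei, Dana, Pham, and Beaumont alone can cover everything: Mon-PM→Osei, Tue-AM→Larsen, Tue-PM→Dana, Wed-AM→Beaumont, Wed-PM→Osei, Thu-AM→Larsen+Pham, Thu-PM→Dana, Fri-AM→Beaumont.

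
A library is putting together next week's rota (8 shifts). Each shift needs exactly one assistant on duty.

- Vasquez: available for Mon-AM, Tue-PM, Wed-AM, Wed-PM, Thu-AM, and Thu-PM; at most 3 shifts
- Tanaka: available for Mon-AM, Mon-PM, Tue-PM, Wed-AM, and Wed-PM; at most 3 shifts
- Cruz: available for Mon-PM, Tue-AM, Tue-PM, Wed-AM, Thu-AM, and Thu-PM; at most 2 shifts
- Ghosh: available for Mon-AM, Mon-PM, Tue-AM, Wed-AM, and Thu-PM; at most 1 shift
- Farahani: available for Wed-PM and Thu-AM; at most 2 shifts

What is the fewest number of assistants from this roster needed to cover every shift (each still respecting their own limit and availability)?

8 slots to fill and no one can take more than 3, so at least ⌈8/3⌉ = 3 assistants are needed.
Vasquez, Tanaka, and Cruz alone can cover everything: Mon-AM→Vasquez, Mon-PM→Tanaka, Tue-AM→Cruz, Tue-PM→Tanaka, Wed-AM→Tanaka, Wed-PM→Vasquez, Thu-AM→Vasquez, Thu-PM→Cruz.

3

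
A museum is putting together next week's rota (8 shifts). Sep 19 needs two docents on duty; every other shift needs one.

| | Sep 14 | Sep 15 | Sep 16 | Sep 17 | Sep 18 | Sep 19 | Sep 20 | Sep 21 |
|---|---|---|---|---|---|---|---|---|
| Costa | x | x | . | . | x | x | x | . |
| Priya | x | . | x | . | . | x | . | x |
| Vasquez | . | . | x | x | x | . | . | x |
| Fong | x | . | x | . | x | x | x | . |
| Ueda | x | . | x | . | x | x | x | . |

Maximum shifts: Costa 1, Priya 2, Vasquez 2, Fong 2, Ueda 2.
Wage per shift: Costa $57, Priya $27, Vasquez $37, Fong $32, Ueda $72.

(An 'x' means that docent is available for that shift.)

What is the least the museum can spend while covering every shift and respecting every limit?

$393

Sep 15 can only be covered by Costa, so that assignment is forced.
Sep 17 can only be covered by Vasquez, so that assignment is forced.
Picking the cheapest available docent for each shift independently would cost $298, but that ignores the shift limits.
An optimal schedule: Sep 14→Priya, Sep 15→Costa, Sep 16→Vasquez, Sep 17→Vasquez, Sep 18→Ueda, Sep 19→Fong+Ueda, Sep 20→Fong, Sep 21→Priya.
Total: 27 + 57 + 37 + 37 + 72 + 32 + 72 + 32 + 27 = $393.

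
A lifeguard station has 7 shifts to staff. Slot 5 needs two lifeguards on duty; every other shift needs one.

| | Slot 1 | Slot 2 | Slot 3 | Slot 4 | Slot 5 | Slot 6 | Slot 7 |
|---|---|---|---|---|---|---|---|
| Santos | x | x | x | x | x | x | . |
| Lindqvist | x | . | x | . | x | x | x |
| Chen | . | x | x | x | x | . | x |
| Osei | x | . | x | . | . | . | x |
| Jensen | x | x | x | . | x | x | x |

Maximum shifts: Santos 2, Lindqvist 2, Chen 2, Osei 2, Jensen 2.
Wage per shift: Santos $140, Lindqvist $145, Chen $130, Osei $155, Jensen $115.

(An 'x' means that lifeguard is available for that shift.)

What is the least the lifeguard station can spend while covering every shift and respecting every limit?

Picking the cheapest available lifeguard for each shift independently would cost $950, but that ignores the shift limits.
An optimal schedule: Slot 1→Santos, Slot 2→Jensen, Slot 3→Lindqvist, Slot 4→Chen, Slot 5→Santos+Lindqvist, Slot 6→Jensen, Slot 7→Chen.
Total: 140 + 115 + 145 + 130 + 140 + 145 + 115 + 130 = $1060.

$1060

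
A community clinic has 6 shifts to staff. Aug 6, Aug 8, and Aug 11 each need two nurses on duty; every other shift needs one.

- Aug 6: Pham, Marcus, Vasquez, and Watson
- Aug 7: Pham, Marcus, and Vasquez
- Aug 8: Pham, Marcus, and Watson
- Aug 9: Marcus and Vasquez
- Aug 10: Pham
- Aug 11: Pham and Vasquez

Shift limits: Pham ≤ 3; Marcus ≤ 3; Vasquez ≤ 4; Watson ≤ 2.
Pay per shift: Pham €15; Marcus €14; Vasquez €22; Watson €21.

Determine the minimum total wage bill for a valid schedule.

€151

Aug 10 can only be covered by Pham, so that assignment is forced.
Aug 11 can only be covered by Pham and Vasquez, so that assignment is forced.
Picking the cheapest available nurse for each shift independently would cost €138, but that ignores the shift limits.
An optimal schedule: Aug 6→Pham+Watson, Aug 7→Marcus, Aug 8→Marcus+Watson, Aug 9→Marcus, Aug 10→Pham, Aug 11→Pham+Vasquez.
Total: 15 + 21 + 14 + 14 + 21 + 14 + 15 + 15 + 22 = €151.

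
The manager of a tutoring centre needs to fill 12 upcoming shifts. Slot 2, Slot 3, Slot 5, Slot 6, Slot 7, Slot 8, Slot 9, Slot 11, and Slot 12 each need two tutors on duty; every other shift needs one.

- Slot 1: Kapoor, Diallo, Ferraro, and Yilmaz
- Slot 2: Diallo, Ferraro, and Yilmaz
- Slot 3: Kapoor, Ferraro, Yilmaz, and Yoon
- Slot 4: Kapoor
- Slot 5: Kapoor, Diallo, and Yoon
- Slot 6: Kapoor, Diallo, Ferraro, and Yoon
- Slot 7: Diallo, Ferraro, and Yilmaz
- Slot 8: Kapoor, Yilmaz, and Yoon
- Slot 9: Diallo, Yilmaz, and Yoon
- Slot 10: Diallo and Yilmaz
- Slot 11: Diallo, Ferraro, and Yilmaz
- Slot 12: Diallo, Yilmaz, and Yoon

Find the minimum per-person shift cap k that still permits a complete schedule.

5

With 5 tutors and 21 worker-slots to fill, someone must work at least ⌈21/5⌉ = 5 shifts, so k ≥ 5.
k = 5 works: Slot 1→Kapoor, Slot 2→Diallo+Ferraro, Slot 3→Kapoor+Ferraro, Slot 4→Kapoor, Slot 5→Kapoor+Diallo, Slot 6→Ferraro+Yoon, Slot 7→Diallo+Ferraro, Slot 8→Kapoor+Yilmaz, Slot 9→Diallo+Yilmaz, Slot 10→Diallo, Slot 11→Ferraro+Yilmaz, Slot 12→Yilmaz+Yoon.
Loads: Kapoor 5, Diallo 5, Ferraro 5, Yilmaz 4, Yoon 2 — all ≤ 5.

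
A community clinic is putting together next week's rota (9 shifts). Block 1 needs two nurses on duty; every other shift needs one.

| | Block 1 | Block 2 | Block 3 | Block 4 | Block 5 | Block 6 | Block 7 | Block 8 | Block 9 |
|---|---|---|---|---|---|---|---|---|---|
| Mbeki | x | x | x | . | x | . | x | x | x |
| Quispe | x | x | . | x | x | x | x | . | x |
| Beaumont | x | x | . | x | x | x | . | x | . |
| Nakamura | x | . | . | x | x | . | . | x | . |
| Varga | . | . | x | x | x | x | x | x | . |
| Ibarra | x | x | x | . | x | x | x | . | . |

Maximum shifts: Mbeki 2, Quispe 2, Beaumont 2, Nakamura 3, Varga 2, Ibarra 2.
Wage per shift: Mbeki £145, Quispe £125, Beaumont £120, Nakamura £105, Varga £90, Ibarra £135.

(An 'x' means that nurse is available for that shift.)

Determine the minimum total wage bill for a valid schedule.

£1120

Picking the cheapest available nurse for each shift independently would cost £1010, but that ignores the shift limits.
An optimal schedule: Block 1→Nakamura+Ibarra, Block 2→Beaumont, Block 3→Varga, Block 4→Varga, Block 5→Nakamura, Block 6→Beaumont, Block 7→Quispe, Block 8→Nakamura, Block 9→Quispe.
Total: 105 + 135 + 120 + 90 + 90 + 105 + 120 + 125 + 105 + 125 = £1120.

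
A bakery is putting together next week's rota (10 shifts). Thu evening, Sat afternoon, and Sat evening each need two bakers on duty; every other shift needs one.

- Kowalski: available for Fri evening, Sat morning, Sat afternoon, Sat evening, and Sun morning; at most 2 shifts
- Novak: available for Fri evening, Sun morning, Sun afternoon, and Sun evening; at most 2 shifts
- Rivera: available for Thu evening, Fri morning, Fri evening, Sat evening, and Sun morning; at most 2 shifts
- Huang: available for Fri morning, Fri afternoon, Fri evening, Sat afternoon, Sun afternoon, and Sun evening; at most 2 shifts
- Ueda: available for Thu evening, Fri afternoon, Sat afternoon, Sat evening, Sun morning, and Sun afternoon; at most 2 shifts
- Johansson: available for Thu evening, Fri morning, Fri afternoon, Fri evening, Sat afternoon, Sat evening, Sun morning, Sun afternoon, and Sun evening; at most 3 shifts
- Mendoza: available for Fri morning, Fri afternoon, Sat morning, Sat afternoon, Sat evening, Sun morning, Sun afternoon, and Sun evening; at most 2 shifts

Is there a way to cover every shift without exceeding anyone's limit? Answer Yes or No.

One valid schedule: Thu evening→Rivera+Ueda, Fri morning→Rivera, Fri afternoon→Huang, Fri evening→Kowalski, Sat morning→Kowalski, Sat afternoon→Huang+Johansson, Sat evening→Johansson+Mendoza, Sun morning→Ueda, Sun afternoon→Novak, Sun evening→Novak.
Loads: Kowalski 2/2, Novak 2/2, Rivera 2/2, Huang 2/2, Ueda 2/2, Johansson 2/3, Mendoza 1/2 — all within limits.

Yes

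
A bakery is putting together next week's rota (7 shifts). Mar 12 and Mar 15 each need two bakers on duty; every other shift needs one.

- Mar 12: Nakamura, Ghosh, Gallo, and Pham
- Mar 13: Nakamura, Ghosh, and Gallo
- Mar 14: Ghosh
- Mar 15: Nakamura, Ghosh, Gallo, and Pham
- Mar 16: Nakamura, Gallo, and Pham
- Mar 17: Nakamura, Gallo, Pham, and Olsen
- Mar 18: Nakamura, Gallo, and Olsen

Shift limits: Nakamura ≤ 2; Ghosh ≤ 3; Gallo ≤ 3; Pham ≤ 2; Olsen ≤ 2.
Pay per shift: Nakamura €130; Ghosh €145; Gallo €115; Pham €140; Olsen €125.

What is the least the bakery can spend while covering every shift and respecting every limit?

Mar 14 can only be covered by Ghosh, so that assignment is forced.
Picking the cheapest available baker for each shift independently would cost €1095, but that ignores the shift limits.
An optimal schedule: Mar 12→Gallo+Nakamura, Mar 13→Gallo, Mar 14→Ghosh, Mar 15→Nakamura+Pham, Mar 16→Gallo, Mar 17→Olsen, Mar 18→Olsen.
Total: 115 + 130 + 115 + 145 + 130 + 140 + 115 + 125 + 125 = €1140.

€1140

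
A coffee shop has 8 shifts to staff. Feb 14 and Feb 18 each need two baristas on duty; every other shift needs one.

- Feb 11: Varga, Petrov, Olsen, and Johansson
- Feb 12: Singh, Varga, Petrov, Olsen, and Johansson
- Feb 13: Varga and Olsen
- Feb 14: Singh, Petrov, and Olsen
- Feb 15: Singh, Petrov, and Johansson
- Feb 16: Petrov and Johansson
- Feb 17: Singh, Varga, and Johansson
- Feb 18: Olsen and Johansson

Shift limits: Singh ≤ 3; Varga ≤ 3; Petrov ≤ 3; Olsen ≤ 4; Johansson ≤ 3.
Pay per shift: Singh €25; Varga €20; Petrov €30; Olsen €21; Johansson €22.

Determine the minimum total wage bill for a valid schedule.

€214

Feb 18 can only be covered by Olsen and Johansson, so that assignment is forced.
Picking the cheapest available barista for each shift independently would cost €213, but that ignores the shift limits.
An optimal schedule: Feb 11→Varga, Feb 12→Olsen, Feb 13→Varga, Feb 14→Olsen+Singh, Feb 15→Johansson, Feb 16→Johansson, Feb 17→Varga, Feb 18→Olsen+Johansson.
Total: 20 + 21 + 20 + 21 + 25 + 22 + 22 + 20 + 21 + 22 = €214.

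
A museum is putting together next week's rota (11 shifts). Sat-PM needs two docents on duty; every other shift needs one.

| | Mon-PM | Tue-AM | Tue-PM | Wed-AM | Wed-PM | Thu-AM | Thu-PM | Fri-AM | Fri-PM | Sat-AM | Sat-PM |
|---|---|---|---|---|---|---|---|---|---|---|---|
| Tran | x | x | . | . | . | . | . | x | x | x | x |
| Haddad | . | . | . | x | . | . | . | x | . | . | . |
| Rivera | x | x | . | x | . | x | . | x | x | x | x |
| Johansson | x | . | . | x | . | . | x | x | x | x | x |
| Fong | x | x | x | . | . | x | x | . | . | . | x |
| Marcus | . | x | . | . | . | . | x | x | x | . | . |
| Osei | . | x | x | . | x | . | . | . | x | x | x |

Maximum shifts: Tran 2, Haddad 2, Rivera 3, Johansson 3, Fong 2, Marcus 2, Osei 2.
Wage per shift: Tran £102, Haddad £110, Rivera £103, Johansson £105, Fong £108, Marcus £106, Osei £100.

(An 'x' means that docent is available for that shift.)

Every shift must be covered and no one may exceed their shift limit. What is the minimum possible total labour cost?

£1240

Wed-PM can only be covered by Osei, so that assignment is forced.
Picking the cheapest available docent for each shift independently would cost £1217, but that ignores the shift limits.
An optimal schedule: Mon-PM→Tran, Tue-AM→Marcus, Tue-PM→Osei, Wed-AM→Rivera, Wed-PM→Osei, Thu-AM→Rivera, Thu-PM→Johansson, Fri-AM→Johansson, Fri-PM→Marcus, Sat-AM→Tran, Sat-PM→Rivera+Johansson.
Total: 102 + 106 + 100 + 103 + 100 + 103 + 105 + 105 + 106 + 102 + 103 + 105 = £1240.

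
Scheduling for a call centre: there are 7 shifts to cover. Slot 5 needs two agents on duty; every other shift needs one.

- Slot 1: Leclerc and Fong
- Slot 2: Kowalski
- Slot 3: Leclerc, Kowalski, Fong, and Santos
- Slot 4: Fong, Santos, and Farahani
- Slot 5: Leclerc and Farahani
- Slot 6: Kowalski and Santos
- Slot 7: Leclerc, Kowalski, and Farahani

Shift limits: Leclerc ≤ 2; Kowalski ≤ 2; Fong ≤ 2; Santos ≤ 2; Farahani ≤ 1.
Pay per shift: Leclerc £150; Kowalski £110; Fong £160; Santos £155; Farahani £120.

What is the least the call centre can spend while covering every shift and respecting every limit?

Slot 2 can only be covered by Kowalski, so that assignment is forced.
Slot 5 can only be covered by Leclerc and Farahani, so that assignment is forced.
Picking the cheapest available agent for each shift independently would cost £980, but that ignores the shift limits.
An optimal schedule: Slot 1→Leclerc, Slot 2→Kowalski, Slot 3→Fong, Slot 4→Santos, Slot 5→Farahani+Leclerc, Slot 6→Santos, Slot 7→Kowalski.
Total: 150 + 110 + 160 + 155 + 120 + 150 + 155 + 110 = £1110.

£1110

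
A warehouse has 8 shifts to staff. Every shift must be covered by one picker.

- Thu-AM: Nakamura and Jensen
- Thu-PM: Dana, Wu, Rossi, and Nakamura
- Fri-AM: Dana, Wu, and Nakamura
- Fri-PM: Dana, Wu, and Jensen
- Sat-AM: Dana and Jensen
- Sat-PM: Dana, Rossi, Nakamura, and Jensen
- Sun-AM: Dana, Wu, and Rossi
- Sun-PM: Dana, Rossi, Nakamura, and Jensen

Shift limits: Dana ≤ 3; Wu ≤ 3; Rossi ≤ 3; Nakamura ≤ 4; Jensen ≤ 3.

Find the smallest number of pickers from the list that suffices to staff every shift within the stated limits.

3

8 slots to fill and no one can take more than 4, so at least ⌈8/4⌉ = 2 pickers are needed.
Any 2 pickers together have capacity at most 4+3 = 7 < 8 slots, so 2 can never suffice.
Dana, Wu, and Nakamura alone can cover everything: Thu-AM→Nakamura, Thu-PM→Wu, Fri-AM→Wu, Fri-PM→Dana, Sat-AM→Dana, Sat-PM→Dana, Sun-AM→Wu, Sun-PM→Nakamura.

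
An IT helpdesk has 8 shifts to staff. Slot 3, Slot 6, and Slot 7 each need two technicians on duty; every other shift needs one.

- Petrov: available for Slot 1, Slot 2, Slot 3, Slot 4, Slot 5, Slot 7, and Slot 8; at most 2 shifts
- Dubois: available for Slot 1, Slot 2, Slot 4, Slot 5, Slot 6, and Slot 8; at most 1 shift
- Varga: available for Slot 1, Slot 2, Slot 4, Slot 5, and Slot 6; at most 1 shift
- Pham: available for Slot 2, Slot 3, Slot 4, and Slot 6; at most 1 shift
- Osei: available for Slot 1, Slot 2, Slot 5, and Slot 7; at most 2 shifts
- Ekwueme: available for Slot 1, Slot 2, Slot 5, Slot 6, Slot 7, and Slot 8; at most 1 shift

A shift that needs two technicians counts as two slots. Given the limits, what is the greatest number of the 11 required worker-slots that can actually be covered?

Total capacity across all technicians is 2+1+1+1+2+1 = 8, and 11 slots are needed, so at most 8 can be filled.
An assignment achieving 8: Slot 1→Osei, Slot 3→Petrov+Pham, Slot 4→Varga, Slot 6→Ekwueme, Slot 7→Petrov+Osei, Slot 8→Dubois.
Loads: Petrov 2/2, Dubois 1/1, Varga 1/1, Pham 1/1, Osei 2/2, Ekwueme 1/1.

8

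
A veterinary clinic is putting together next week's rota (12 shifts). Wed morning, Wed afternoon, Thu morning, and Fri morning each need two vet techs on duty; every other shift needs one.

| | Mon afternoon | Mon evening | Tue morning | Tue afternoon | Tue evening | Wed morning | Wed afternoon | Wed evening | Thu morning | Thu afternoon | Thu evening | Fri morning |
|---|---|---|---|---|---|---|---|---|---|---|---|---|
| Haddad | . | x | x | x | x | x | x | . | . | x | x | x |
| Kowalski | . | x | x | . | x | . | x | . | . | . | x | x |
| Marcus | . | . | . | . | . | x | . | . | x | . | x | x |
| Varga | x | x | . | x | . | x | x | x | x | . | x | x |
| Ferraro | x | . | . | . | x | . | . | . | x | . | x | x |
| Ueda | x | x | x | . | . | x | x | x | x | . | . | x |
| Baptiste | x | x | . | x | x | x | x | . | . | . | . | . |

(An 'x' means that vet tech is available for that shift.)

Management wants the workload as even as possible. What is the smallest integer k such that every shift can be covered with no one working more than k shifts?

With 7 vet techs and 16 worker-slots to fill, someone must work at least ⌈16/7⌉ = 3 shifts, so k ≥ 3.
k = 3 works: Mon afternoon→Varga, Mon evening→Kowalski, Tue morning→Haddad, Tue afternoon→Haddad, Tue evening→Kowalski, Wed morning→Marcus+Ueda, Wed afternoon→Ueda+Baptiste, Wed evening→Varga, Thu morning→Marcus+Varga, Thu afternoon→Haddad, Thu evening→Kowalski, Fri morning→Marcus+Ferraro.
Loads: Haddad 3, Kowalski 3, Marcus 3, Varga 3, Ferraro 1, Ueda 2, Baptiste 1 — all ≤ 3.

3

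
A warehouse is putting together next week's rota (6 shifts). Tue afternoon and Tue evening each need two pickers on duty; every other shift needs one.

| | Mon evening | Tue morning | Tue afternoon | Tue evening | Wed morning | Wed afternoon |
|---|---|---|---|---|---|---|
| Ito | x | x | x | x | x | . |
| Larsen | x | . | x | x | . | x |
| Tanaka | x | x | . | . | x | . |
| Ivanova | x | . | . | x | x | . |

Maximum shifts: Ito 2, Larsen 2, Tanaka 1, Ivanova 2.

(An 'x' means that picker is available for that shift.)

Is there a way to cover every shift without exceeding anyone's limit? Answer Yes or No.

Total capacity is 2+2+1+2 = 7 but 8 worker-slots are needed — infeasible.

No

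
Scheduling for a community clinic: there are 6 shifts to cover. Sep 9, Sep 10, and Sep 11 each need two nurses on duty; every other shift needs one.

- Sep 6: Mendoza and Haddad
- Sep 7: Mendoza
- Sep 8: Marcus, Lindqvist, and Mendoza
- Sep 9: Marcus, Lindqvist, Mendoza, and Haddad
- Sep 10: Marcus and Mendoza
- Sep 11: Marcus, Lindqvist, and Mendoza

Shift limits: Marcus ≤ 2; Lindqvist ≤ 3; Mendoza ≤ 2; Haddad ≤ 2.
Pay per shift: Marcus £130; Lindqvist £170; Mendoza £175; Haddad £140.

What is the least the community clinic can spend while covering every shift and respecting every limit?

£1400

Sep 7 can only be covered by Mendoza, so that assignment is forced.
Sep 10 can only be covered by Marcus and Mendoza, so that assignment is forced.
Picking the cheapest available nurse for each shift independently would cost £1320, but that ignores the shift limits.
An optimal schedule: Sep 6→Haddad, Sep 7→Mendoza, Sep 8→Lindqvist, Sep 9→Lindqvist+Haddad, Sep 10→Marcus+Mendoza, Sep 11→Marcus+Lindqvist.
Total: 140 + 175 + 170 + 170 + 140 + 130 + 175 + 130 + 170 = £1400.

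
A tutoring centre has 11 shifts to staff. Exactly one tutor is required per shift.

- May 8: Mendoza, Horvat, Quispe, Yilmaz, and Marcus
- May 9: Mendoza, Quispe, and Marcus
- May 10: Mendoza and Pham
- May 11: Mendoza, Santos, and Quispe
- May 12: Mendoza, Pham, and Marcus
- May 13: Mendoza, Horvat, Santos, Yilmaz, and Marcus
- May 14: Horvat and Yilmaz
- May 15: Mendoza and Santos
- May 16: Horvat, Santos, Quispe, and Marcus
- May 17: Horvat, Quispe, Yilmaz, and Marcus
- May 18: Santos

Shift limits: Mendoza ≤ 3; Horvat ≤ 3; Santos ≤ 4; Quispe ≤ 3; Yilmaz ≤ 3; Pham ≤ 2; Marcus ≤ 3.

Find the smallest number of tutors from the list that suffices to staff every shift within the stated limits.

4

11 slots to fill and no one can take more than 4, so at least ⌈11/4⌉ = 3 tutors are needed.
Any 3 tutors together have capacity at most 4+3+3 = 10 < 11 slots, so 3 can never suffice.
Mendoza, Horvat, Santos, and Quispe alone can cover everything: May 8→Horvat, May 9→Mendoza, May 10→Mendoza, May 11→Santos, May 12→Mendoza, May 13→Santos, May 14→Horvat, May 15→Santos, May 16→Quispe, May 17→Horvat, May 18→Santos.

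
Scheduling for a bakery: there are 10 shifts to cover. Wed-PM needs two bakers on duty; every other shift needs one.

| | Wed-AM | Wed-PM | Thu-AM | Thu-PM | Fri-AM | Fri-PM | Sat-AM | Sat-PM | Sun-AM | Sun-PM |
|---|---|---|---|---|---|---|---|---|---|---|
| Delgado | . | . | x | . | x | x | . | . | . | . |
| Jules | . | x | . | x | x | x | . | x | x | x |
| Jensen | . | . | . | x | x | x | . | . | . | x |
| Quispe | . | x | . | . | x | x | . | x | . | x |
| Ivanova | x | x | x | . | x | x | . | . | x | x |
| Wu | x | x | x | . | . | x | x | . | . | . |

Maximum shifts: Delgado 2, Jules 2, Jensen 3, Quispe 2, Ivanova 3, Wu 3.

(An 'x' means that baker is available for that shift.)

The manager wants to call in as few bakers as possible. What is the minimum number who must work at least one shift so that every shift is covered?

11 slots to fill and no one can take more than 3, so at least ⌈11/3⌉ = 4 bakers are needed.
Jules, Jensen, Ivanova, and Wu alone can cover everything: Wed-AM→Ivanova, Wed-PM→Ivanova+Wu, Thu-AM→Ivanova, Thu-PM→Jensen, Fri-AM→Jensen, Fri-PM→Wu, Sat-AM→Wu, Sat-PM→Jules, Sun-AM→Jules, Sun-PM→Jensen.

4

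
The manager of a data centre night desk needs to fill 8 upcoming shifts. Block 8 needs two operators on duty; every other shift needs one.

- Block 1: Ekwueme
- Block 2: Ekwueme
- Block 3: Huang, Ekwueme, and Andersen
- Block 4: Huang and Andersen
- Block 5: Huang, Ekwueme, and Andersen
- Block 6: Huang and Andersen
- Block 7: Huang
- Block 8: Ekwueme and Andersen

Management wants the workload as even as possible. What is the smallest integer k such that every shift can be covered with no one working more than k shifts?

With 3 operators and 9 worker-slots to fill, someone must work at least ⌈9/3⌉ = 3 shifts, so k ≥ 3.
k = 3 works: Block 1→Ekwueme, Block 2→Ekwueme, Block 3→Andersen, Block 4→Huang, Block 5→Andersen, Block 6→Huang, Block 7→Huang, Block 8→Ekwueme+Andersen.
Loads: Huang 3, Ekwueme 3, Andersen 3 — all ≤ 3.

3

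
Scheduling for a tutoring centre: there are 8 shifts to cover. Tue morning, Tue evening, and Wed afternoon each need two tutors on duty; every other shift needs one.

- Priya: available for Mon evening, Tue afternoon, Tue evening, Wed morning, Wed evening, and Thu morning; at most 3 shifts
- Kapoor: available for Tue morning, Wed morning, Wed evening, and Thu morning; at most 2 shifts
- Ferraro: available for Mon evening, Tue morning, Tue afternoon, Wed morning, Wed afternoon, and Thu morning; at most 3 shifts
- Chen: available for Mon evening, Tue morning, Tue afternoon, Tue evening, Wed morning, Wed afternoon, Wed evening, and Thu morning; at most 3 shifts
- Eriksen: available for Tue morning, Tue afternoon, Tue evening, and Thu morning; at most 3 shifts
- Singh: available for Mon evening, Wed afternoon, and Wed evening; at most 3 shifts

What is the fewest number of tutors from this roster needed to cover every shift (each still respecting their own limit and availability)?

4

11 slots to fill and no one can take more than 3, so at least ⌈11/3⌉ = 4 tutors are needed.
Priya, Kapoor, Ferraro, and Chen alone can cover everything: Mon evening→Priya, Tue morning→Kapoor+Ferraro, Tue afternoon→Priya, Tue evening→Priya+Chen, Wed morning→Ferraro, Wed afternoon→Ferraro+Chen, Wed evening→Kapoor, Thu morning→Chen.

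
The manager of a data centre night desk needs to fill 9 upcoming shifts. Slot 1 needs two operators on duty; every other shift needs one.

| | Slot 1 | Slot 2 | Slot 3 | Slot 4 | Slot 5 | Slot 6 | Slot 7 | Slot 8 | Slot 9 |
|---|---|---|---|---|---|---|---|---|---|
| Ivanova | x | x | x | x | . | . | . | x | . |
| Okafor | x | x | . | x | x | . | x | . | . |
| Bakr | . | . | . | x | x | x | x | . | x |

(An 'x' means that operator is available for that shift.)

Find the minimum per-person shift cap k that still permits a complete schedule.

4

With 3 operators and 10 worker-slots to fill, someone must work at least ⌈10/3⌉ = 4 shifts, so k ≥ 4.
k = 4 works: Slot 1→Ivanova+Okafor, Slot 2→Ivanova, Slot 3→Ivanova, Slot 4→Okafor, Slot 5→Okafor, Slot 6→Bakr, Slot 7→Okafor, Slot 8→Ivanova, Slot 9→Bakr.
Loads: Ivanova 4, Okafor 4, Bakr 2 — all ≤ 4.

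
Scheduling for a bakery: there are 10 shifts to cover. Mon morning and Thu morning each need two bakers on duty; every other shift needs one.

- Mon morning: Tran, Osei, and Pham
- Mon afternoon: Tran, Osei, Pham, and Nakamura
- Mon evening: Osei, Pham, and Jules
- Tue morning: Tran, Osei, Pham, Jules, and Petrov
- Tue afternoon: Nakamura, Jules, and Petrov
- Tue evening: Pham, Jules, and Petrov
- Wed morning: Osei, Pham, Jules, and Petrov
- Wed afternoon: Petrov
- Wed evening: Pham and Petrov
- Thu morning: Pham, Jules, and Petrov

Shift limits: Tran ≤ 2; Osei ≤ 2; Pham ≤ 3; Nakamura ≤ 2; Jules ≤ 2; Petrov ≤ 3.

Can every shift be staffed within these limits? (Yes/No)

Yes

Wed afternoon can only be covered by Petrov, so that assignment is forced.
One valid schedule: Mon morning→Tran+Osei, Mon afternoon→Tran, Mon evening→Osei, Tue morning→Petrov, Tue afternoon→Nakamura, Tue evening→Pham, Wed morning→Jules, Wed afternoon→Petrov, Wed evening→Pham, Thu morning→Pham+Jules.
Loads: Tran 2/2, Osei 2/2, Pham 3/3, Nakamura 1/2, Jules 2/2, Petrov 2/3 — all within limits.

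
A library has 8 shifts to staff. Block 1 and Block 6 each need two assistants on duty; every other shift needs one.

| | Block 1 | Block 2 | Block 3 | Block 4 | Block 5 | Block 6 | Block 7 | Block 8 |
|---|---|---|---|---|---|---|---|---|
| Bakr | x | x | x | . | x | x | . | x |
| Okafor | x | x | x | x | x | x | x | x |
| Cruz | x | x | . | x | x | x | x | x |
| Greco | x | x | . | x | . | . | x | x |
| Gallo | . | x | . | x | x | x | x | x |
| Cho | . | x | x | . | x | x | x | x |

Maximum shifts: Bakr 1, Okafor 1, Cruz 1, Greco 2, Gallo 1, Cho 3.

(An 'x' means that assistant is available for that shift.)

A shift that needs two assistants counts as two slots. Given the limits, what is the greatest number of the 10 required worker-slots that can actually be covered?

Total capacity across all assistants is 1+1+1+2+1+3 = 9, and 10 slots are needed, so at most 9 can be filled.
An assignment achieving 9: Block 1→Okafor+Cruz, Block 2→Cho, Block 3→Bakr, Block 4→Greco, Block 5→Gallo, Block 6→Cho, Block 7→Greco, Block 8→Cho.
Loads: Bakr 1/1, Okafor 1/1, Cruz 1/1, Greco 2/2, Gallo 1/1, Cho 3/3.

9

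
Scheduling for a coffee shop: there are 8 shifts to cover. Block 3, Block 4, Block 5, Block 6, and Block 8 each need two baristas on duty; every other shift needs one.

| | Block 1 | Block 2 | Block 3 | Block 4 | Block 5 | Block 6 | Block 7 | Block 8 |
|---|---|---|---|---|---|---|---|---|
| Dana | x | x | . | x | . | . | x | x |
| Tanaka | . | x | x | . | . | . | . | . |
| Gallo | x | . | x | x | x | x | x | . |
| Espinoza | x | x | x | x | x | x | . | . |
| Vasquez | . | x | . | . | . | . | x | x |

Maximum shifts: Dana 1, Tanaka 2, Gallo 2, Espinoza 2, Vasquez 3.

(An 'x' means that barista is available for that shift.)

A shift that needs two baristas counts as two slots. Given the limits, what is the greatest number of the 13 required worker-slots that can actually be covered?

Total capacity across all baristas is 1+2+2+2+3 = 10, and 13 slots are needed, so at most 10 can be filled.
Shifts {Block 3, Block 5, Block 6} need 6 slots but only Tanaka, Gallo, and Espinoza are available for them, supplying at most 5 — so at least 1 slot must go unfilled.
An assignment achieving 9: Block 2→Tanaka, Block 3→Tanaka, Block 5→Gallo+Espinoza, Block 6→Gallo+Espinoza, Block 7→Vasquez, Block 8→Dana+Vasquez.
Loads: Dana 1/1, Tanaka 2/2, Gallo 2/2, Espinoza 2/2, Vasquez 2/3.

9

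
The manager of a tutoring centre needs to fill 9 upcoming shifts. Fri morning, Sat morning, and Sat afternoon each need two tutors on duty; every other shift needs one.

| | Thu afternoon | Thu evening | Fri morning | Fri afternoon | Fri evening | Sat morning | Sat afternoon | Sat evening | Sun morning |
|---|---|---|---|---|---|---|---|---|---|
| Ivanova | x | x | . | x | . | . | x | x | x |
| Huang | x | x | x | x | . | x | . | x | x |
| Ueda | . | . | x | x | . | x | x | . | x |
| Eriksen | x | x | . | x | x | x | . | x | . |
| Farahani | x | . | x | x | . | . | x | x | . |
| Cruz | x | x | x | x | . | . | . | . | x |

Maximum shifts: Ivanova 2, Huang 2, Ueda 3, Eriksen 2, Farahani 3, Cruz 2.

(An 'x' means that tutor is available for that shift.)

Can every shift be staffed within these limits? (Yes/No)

Yes

Fri evening can only be covered by Eriksen, so that assignment is forced.
One valid schedule: Thu afternoon→Eriksen, Thu evening→Ivanova, Fri morning→Farahani+Cruz, Fri afternoon→Farahani, Fri evening→Eriksen, Sat morning→Huang+Ueda, Sat afternoon→Ivanova+Ueda, Sat evening→Huang, Sun morning→Ueda.
Loads: Ivanova 2/2, Huang 2/2, Ueda 3/3, Eriksen 2/2, Farahani 2/3, Cruz 1/2 — all within limits.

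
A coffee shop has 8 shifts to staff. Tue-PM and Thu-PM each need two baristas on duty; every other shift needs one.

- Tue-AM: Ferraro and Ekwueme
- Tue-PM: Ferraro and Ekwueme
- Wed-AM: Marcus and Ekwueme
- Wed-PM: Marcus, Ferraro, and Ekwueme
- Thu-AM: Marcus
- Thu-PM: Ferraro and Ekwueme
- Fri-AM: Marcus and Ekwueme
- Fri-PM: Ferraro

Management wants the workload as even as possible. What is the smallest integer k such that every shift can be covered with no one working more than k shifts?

With 3 baristas and 10 worker-slots to fill, someone must work at least ⌈10/3⌉ = 4 shifts, so k ≥ 4.
k = 4 works: Tue-AM→Ferraro, Tue-PM→Ferraro+Ekwueme, Wed-AM→Marcus, Wed-PM→Marcus, Thu-AM→Marcus, Thu-PM→Ferraro+Ekwueme, Fri-AM→Marcus, Fri-PM→Ferraro.
Loads: Marcus 4, Ferraro 4, Ekwueme 2 — all ≤ 4.

4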